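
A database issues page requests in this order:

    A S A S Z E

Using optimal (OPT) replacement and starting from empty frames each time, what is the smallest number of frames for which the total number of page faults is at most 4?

f=1: 6 faults
f=2: 4 faults
f=3: 4 faults
f=4: 4 faults
Smallest f with faults ≤ 4 is 2.

2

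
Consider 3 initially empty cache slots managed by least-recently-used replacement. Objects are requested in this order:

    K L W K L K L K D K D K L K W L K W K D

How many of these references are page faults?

K -> miss, frames (K)
L -> miss, frames (K L)
W -> miss, frames (K L W)
K -> hit
L -> hit
K -> hit
L -> hit
K -> hit
D -> miss, evict W, frames (L K D)
K -> hit
D -> hit
K -> hit
L -> hit
K -> hit
W -> miss, evict D, frames (L K W)
L -> hit
K -> hit
W -> hit
K -> hit
D -> miss, evict L, frames (W K D)
Page faults: 6.

6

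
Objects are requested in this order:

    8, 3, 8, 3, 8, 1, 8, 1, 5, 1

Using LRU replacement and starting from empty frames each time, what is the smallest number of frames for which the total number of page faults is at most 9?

f=1: 10 faults
f=2: 4 faults
f=3: 4 faults
f=4: 4 faults
Smallest f with faults ≤ 9 is 2.

2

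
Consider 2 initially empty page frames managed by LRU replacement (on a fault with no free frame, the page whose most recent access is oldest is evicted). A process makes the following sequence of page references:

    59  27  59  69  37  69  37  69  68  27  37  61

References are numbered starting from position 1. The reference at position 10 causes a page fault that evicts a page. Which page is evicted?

pos 1: 59 → fault, frames [59]
pos 2: 27 → fault, frames [59, 27]
pos 3: 59 → hit
pos 4: 69 → fault, evict 27, frames [59, 69]
pos 5: 37 → fault, evict 59, frames [69, 37]
pos 6: 69 → hit
pos 7: 37 → hit
pos 8: 69 → hit
pos 9: 68 → fault, evict 37, frames [69, 68]
pos 10: 27 → fault, evict 69, frames [68, 27]
At position 10, page 69 is evicted.

69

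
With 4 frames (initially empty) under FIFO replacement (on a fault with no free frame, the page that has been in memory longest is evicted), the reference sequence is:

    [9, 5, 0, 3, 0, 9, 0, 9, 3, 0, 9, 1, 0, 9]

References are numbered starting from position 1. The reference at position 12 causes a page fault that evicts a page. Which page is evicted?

9

pos 1: 9 → fault, frames (9)
pos 2: 5 → fault, frames (9 5)
pos 3: 0 → fault, frames (9 5 0)
pos 4: 3 → fault, frames (9 5 0 3)
pos 5: 0 → hit
pos 6: 9 → hit
pos 7: 0 → hit
pos 8: 9 → hit
pos 9: 3 → hit
pos 10: 0 → hit
pos 11: 9 → hit
pos 12: 1 → fault, evict 9, frames (5 0 3 1)
At position 12, page 9 is evicted.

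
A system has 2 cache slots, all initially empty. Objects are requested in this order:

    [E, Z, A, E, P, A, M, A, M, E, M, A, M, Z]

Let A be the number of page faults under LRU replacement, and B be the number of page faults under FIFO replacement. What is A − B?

Under LRU: F F F F F F F . . F . F . F → 10 faults.
Under FIFO: F F F F F F F . . F . F F F → 11 faults.
A − B = 10 − 11 = -1.

-1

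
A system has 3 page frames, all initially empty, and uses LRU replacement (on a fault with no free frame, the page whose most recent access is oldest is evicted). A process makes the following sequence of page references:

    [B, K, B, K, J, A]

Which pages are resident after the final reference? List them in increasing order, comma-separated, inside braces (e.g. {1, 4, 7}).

B -> fault, frames {B}
K -> fault, frames {B,K}
B -> hit
K -> hit
J -> fault, frames {B,K,J}
A -> fault, evict B, frames {K,J,A}

{A, J, K}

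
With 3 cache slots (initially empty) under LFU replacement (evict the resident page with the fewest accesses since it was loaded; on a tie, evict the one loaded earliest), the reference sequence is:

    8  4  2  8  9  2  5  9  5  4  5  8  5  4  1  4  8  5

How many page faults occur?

8 → fault, frames (8)
4 → fault, frames (8 4)
2 → fault, frames (8 4 2)
8 → hit
9 → fault, evict 4, frames (8 2 9)
2 → hit
5 → fault, evict 9, frames (8 2 5)
9 → fault, evict 5, frames (8 2 9)
5 → fault, evict 9, frames (8 2 5)
4 → fault, evict 5, frames (8 2 4)
5 → fault, evict 4, frames (8 2 5)
8 → hit
5 → hit
4 → fault, evict 2, frames (8 5 4)
1 → fault, evict 4, frames (8 5 1)
4 → fault, evict 1, frames (8 5 4)
8 → hit
5 → hit
Page faults: 12.

12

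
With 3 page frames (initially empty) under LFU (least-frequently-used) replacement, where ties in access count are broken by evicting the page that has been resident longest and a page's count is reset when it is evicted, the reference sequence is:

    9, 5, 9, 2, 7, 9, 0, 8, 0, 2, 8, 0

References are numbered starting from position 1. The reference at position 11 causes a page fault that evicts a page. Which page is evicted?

2

pos 1: 9 -> fault, frames [9]
pos 2: 5 -> fault, frames [9, 5]
pos 3: 9 -> hit
pos 4: 2 -> fault, frames [9, 5, 2]
pos 5: 7 -> fault, evict 5, frames [9, 2, 7]
pos 6: 9 -> hit
pos 7: 0 -> fault, evict 2, frames [9, 7, 0]
pos 8: 8 -> fault, evict 7, frames [9, 0, 8]
pos 9: 0 -> hit
pos 10: 2 -> fault, evict 8, frames [9, 0, 2]
pos 11: 8 -> fault, evict 2, frames [9, 0, 8]
At position 11, page 2 is evicted.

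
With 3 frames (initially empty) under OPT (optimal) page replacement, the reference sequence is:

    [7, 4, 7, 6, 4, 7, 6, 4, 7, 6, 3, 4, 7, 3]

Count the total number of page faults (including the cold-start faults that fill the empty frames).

4

7 → miss, frames {7}
4 → miss, frames {7,4}
7 → hit
6 → miss, frames {7,4,6}
4 → hit
7 → hit
6 → hit
4 → hit
7 → hit
6 → hit
3 → miss, evict 6, frames {7,4,3}
4 → hit
7 → hit
3 → hit
Page faults: 4.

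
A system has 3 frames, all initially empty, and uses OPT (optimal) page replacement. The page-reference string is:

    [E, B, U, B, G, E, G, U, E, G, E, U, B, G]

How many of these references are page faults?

5

E: fault, frames (E)
B: fault, frames (E B)
U: fault, frames (E B U)
B: hit
G: fault, evict B, frames (E U G)
E: hit
G: hit
U: hit
E: hit
G: hit
E: hit
U: hit
B: fault, evict U, frames (E G B)
G: hit
Page faults: 5.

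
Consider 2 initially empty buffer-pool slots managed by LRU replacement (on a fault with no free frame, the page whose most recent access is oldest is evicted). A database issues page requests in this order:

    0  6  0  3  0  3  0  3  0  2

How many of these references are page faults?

0 → miss, frames [0]
6 → miss, frames [0, 6]
0 → hit
3 → miss, evict 6, frames [0, 3]
0 → hit
3 → hit
0 → hit
3 → hit
0 → hit
2 → miss, evict 3, frames [0, 2]
Page faults: 4.

4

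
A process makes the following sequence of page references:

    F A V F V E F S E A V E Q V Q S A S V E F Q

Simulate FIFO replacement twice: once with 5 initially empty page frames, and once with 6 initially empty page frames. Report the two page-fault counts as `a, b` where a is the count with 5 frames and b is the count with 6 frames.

7, 6

5 frames: F F F . . F . F . . . . F . . . . . . . F . → 7 faults.
6 frames: F F F . . F . F . . . . F . . . . . . . . . → 6 faults.
6 < 7: adding a frame reduced faults, as is typical.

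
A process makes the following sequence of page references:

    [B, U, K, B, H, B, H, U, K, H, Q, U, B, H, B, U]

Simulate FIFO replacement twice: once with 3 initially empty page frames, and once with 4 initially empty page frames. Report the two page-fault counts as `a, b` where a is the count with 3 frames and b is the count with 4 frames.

3 frames: F F F . F F . F F F F F F F . . → 12 faults.
4 frames: F F F . F . . . . . F . F . . F → 7 faults.
7 < 12: adding a frame reduced faults, as is typical.

12, 7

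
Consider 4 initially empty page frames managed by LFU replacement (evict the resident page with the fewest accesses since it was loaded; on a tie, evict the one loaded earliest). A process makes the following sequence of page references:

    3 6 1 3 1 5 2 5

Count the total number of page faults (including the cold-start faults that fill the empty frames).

3 → miss, frames (3)
6 → miss, frames (3 6)
1 → miss, frames (3 6 1)
3 → hit
1 → hit
5 → miss, frames (3 6 1 5)
2 → miss, evict 6, frames (3 1 5 2)
5 → hit
Page faults: 5.

5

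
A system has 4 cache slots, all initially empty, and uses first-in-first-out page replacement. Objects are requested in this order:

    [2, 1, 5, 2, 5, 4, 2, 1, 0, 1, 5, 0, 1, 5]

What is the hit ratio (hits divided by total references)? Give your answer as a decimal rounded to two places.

2: fault, frames (2)
1: fault, frames (2 1)
5: fault, frames (2 1 5)
2: hit
5: hit
4: fault, frames (2 1 5 4)
2: hit
1: hit
0: fault, evict 2, frames (1 5 4 0)
1: hit
5: hit
0: hit
1: hit
5: hit
Hits: 9 of 14 references → 9/14 = 0.6429.

0.64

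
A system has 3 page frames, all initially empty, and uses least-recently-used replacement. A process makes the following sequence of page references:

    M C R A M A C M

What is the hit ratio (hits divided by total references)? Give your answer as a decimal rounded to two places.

0.25

M: fault, frames {M}
C: fault, frames {M,C}
R: fault, frames {M,C,R}
A: fault, evict M, frames {C,R,A}
M: fault, evict C, frames {R,A,M}
A: hit
C: fault, evict R, frames {M,A,C}
M: hit
Hits: 2 of 8 references → 2/8 = 0.2500.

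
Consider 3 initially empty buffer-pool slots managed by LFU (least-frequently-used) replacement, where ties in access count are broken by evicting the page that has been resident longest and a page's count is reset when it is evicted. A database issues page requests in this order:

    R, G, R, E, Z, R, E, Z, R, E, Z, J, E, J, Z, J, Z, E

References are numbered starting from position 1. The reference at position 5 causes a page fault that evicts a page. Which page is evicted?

G

pos 1: R: miss, frames {R}
pos 2: G: miss, frames {R,G}
pos 3: R: hit
pos 4: E: miss, frames {R,G,E}
pos 5: Z: miss, evict G, frames {R,E,Z}
At position 5, page G is evicted.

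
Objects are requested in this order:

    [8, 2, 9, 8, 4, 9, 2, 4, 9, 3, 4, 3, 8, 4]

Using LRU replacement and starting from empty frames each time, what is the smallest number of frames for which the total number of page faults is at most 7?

f=1: 14 faults
f=2: 13 faults
f=3: 7 faults
f=4: 6 faults
f=5: 5 faults
Smallest f with faults ≤ 7 is 3.

3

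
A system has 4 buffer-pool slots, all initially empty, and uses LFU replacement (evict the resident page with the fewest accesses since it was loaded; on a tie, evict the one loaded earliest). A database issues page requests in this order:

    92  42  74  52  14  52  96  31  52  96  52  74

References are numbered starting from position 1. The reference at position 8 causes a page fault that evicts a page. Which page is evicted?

74

pos 1: 92 -> miss, frames [92]
pos 2: 42 -> miss, frames [92, 42]
pos 3: 74 -> miss, frames [92, 42, 74]
pos 4: 52 -> miss, frames [92, 42, 74, 52]
pos 5: 14 -> miss, evict 92, frames [42, 74, 52, 14]
pos 6: 52 -> hit
pos 7: 96 -> miss, evict 42, frames [74, 52, 14, 96]
pos 8: 31 -> miss, evict 74, frames [52, 14, 96, 31]
At position 8, page 74 is evicted.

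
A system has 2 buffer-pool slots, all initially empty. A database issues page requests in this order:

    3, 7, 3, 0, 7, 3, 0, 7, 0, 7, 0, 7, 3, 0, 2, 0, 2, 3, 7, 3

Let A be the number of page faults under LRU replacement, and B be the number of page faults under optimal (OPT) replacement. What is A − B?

Under LRU: F F . F F F F F . . . . F F F . . F F . → 12 faults.
Under OPT: F F . F . F . F . . . . F . F . . F F . → 9 faults.
A − B = 12 − 9 = 3.

3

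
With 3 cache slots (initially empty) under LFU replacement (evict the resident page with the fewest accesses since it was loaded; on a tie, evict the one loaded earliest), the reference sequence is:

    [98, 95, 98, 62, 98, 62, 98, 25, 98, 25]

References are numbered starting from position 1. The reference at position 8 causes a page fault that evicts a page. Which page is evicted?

95

pos 1: 98 -> fault, frames [98]
pos 2: 95 -> fault, frames [98, 95]
pos 3: 98 -> hit
pos 4: 62 -> fault, frames [98, 95, 62]
pos 5: 98 -> hit
pos 6: 62 -> hit
pos 7: 98 -> hit
pos 8: 25 -> fault, evict 95, frames [98, 62, 25]
At position 8, page 95 is evicted.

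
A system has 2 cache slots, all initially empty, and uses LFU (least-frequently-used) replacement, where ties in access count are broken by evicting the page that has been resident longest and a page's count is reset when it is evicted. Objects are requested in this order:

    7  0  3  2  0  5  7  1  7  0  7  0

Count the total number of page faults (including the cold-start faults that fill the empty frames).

9

7 -> miss, frames [7]
0 -> miss, frames [7, 0]
3 -> miss, evict 7, frames [0, 3]
2 -> miss, evict 0, frames [3, 2]
0 -> miss, evict 3, frames [2, 0]
5 -> miss, evict 2, frames [0, 5]
7 -> miss, evict 0, frames [5, 7]
1 -> miss, evict 5, frames [7, 1]
7 -> hit
0 -> miss, evict 1, frames [7, 0]
7 -> hit
0 -> hit
Page faults: 9.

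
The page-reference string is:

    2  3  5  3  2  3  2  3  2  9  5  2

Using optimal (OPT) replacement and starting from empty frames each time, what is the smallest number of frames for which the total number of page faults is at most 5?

f=1: 12 faults
f=2: 6 faults
f=3: 4 faults
f=4: 4 faults
Smallest f with faults ≤ 5 is 3.

3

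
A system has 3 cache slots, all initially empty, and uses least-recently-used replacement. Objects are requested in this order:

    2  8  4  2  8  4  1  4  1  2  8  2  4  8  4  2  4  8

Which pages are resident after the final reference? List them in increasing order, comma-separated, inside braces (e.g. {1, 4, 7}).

{2, 4, 8}

2 → miss, frames [2]
8 → miss, frames [2, 8]
4 → miss, frames [2, 8, 4]
2 → hit
8 → hit
4 → hit
1 → miss, evict 2, frames [8, 4, 1]
4 → hit
1 → hit
2 → miss, evict 8, frames [4, 1, 2]
8 → miss, evict 4, frames [1, 2, 8]
2 → hit
4 → miss, evict 1, frames [8, 2, 4]
8 → hit
4 → hit
2 → hit
4 → hit
8 → hit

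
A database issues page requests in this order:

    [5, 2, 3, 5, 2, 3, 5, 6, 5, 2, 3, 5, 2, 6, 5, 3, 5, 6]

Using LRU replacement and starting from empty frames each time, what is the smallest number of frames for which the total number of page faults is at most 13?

3

f=1: 18 faults
f=2: 16 faults
f=3: 8 faults
f=4: 4 faults
Smallest f with faults ≤ 13 is 3.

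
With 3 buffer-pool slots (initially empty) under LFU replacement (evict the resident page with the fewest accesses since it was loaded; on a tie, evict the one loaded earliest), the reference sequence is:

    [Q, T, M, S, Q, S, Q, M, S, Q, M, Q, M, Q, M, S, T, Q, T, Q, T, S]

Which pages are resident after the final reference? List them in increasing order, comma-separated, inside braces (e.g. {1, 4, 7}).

{M, Q, S}

Q -> miss, frames (Q)
T -> miss, frames (Q T)
M -> miss, frames (Q T M)
S -> miss, evict Q, frames (T M S)
Q -> miss, evict T, frames (M S Q)
S -> hit
Q -> hit
M -> hit
S -> hit
Q -> hit
M -> hit
Q -> hit
M -> hit
Q -> hit
M -> hit
S -> hit
T -> miss, evict S, frames (M Q T)
Q -> hit
T -> hit
Q -> hit
T -> hit
S -> miss, evict T, frames (M Q S)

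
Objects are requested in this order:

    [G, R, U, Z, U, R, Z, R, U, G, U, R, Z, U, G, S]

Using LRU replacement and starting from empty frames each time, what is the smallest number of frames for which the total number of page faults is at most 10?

3

f=1: 16 faults
f=2: 13 faults
f=3: 8 faults
f=4: 5 faults
f=5: 5 faults
Smallest f with faults ≤ 10 is 3.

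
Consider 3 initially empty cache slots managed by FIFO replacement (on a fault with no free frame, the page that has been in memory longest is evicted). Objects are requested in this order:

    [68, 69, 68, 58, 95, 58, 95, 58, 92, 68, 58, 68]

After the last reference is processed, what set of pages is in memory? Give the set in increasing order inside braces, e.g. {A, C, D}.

68: miss, frames (68)
69: miss, frames (68 69)
68: hit
58: miss, frames (68 69 58)
95: miss, evict 68, frames (69 58 95)
58: hit
95: hit
58: hit
92: miss, evict 69, frames (58 95 92)
68: miss, evict 58, frames (95 92 68)
58: miss, evict 95, frames (92 68 58)
68: hit

{58, 68, 92}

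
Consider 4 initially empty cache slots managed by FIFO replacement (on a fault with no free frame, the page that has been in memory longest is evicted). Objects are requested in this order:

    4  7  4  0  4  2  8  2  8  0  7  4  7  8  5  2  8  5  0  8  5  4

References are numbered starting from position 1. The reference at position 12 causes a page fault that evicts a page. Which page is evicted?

7

pos 1: 4 -> fault, frames (4)
pos 2: 7 -> fault, frames (4 7)
pos 3: 4 -> hit
pos 4: 0 -> fault, frames (4 7 0)
pos 5: 4 -> hit
pos 6: 2 -> fault, frames (4 7 0 2)
pos 7: 8 -> fault, evict 4, frames (7 0 2 8)
pos 8: 2 -> hit
pos 9: 8 -> hit
pos 10: 0 -> hit
pos 11: 7 -> hit
pos 12: 4 -> fault, evict 7, frames (0 2 8 4)
At position 12, page 7 is evicted.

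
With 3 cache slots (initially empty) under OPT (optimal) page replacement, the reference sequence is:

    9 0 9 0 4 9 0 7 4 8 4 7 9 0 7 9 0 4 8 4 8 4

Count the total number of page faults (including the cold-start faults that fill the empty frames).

9: fault, frames {9}
0: fault, frames {9,0}
9: hit
0: hit
4: fault, frames {9,0,4}
9: hit
0: hit
7: fault, evict 0, frames {9,4,7}
4: hit
8: fault, evict 9, frames {4,7,8}
4: hit
7: hit
9: fault, evict 8, frames {4,7,9}
0: fault, evict 4, frames {7,9,0}
7: hit
9: hit
0: hit
4: fault, evict 0, frames {7,9,4}
8: fault, evict 9, frames {7,4,8}
4: hit
8: hit
4: hit
Page faults: 9.

9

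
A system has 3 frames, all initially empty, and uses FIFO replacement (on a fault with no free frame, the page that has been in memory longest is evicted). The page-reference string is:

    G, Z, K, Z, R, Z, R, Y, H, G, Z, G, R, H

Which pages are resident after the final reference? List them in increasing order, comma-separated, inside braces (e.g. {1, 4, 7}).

G -> fault, frames [G]
Z -> fault, frames [G, Z]
K -> fault, frames [G, Z, K]
Z -> hit
R -> fault, evict G, frames [Z, K, R]
Z -> hit
R -> hit
Y -> fault, evict Z, frames [K, R, Y]
H -> fault, evict K, frames [R, Y, H]
G -> fault, evict R, frames [Y, H, G]
Z -> fault, evict Y, frames [H, G, Z]
G -> hit
R -> fault, evict H, frames [G, Z, R]
H -> fault, evict G, frames [Z, R, H]

{H, R, Z}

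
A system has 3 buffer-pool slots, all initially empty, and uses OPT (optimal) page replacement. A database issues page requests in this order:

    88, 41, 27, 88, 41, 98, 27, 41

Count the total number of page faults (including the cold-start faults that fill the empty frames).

88: miss, frames [88]
41: miss, frames [88, 41]
27: miss, frames [88, 41, 27]
88: hit
41: hit
98: miss, evict 88, frames [41, 27, 98]
27: hit
41: hit
Page faults: 4.

4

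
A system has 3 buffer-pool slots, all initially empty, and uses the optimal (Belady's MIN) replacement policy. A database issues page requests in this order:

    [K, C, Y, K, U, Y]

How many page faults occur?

K → miss, frames (K)
C → miss, frames (K C)
Y → miss, frames (K C Y)
K → hit
U → miss, evict C, frames (K Y U)
Y → hit
Page faults: 4.

4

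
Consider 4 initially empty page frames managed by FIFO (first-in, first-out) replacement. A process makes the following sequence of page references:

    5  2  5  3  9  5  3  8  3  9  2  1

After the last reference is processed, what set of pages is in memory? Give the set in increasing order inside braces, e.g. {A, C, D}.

{1, 3, 8, 9}

5 → miss, frames (5)
2 → miss, frames (5 2)
5 → hit
3 → miss, frames (5 2 3)
9 → miss, frames (5 2 3 9)
5 → hit
3 → hit
8 → miss, evict 5, frames (2 3 9 8)
3 → hit
9 → hit
2 → hit
1 → miss, evict 2, frames (3 9 8 1)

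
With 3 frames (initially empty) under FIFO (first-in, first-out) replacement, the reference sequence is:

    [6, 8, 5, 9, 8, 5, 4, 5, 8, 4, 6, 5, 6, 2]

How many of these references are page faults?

9

6 → miss, frames {6}
8 → miss, frames {6,8}
5 → miss, frames {6,8,5}
9 → miss, evict 6, frames {8,5,9}
8 → hit
5 → hit
4 → miss, evict 8, frames {5,9,4}
5 → hit
8 → miss, evict 5, frames {9,4,8}
4 → hit
6 → miss, evict 9, frames {4,8,6}
5 → miss, evict 4, frames {8,6,5}
6 → hit
2 → miss, evict 8, frames {6,5,2}
Page faults: 9.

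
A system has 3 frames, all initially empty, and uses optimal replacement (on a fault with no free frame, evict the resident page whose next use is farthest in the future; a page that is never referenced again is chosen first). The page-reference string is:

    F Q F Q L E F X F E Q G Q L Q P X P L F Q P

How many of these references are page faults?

11

F: miss, frames (F)
Q: miss, frames (F Q)
F: hit
Q: hit
L: miss, frames (F Q L)
E: miss, evict L, frames (F Q E)
F: hit
X: miss, evict Q, frames (F E X)
F: hit
E: hit
Q: miss, evict E, frames (F X Q)
G: miss, evict F, frames (X Q G)
Q: hit
L: miss, evict G, frames (X Q L)
Q: hit
P: miss, evict Q, frames (X L P)
X: hit
P: hit
L: hit
F: miss, evict L, frames (X P F)
Q: miss, evict F, frames (X P Q)
P: hit
Page faults: 11.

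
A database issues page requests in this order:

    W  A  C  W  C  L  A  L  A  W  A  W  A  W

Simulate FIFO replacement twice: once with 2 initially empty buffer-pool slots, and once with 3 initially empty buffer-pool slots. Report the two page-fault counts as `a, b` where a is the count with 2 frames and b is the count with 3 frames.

2 frames: F F F F . F F . . F . . . . → 7 faults.
3 frames: F F F . . F . . . F F . . . → 6 faults.
6 < 7: adding a frame reduced faults, as is typical.

7, 6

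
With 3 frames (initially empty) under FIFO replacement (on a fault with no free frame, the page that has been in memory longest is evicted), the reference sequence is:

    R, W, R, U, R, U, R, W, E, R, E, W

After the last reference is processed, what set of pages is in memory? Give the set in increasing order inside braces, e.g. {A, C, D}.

{E, R, W}

R → miss, frames {R}
W → miss, frames {R,W}
R → hit
U → miss, frames {R,W,U}
R → hit
U → hit
R → hit
W → hit
E → miss, evict R, frames {W,U,E}
R → miss, evict W, frames {U,E,R}
E → hit
W → miss, evict U, frames {E,R,W}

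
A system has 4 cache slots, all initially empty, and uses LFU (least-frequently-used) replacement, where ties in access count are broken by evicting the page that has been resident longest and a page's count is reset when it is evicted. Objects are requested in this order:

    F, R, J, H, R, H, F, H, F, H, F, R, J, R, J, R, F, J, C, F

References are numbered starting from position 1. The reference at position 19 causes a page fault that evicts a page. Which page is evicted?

J

pos 1: F -> fault, frames (F)
pos 2: R -> fault, frames (F R)
pos 3: J -> fault, frames (F R J)
pos 4: H -> fault, frames (F R J H)
pos 5: R -> hit
pos 6: H -> hit
pos 7: F -> hit
pos 8: H -> hit
pos 9: F -> hit
pos 10: H -> hit
pos 11: F -> hit
pos 12: R -> hit
pos 13: J -> hit
pos 14: R -> hit
pos 15: J -> hit
pos 16: R -> hit
pos 17: F -> hit
pos 18: J -> hit
pos 19: C -> fault, evict J, frames (F R H C)
At position 19, page J is evicted.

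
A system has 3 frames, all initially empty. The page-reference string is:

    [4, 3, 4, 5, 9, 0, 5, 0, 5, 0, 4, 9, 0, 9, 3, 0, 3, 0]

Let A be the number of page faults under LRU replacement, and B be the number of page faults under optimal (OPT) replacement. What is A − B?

1

Under LRU: F F . F F F . . . . F F . . F . . . → 8 faults.
Under OPT: F F . F F F . . . . . F . . F . . . → 7 faults.
A − B = 8 − 7 = 1.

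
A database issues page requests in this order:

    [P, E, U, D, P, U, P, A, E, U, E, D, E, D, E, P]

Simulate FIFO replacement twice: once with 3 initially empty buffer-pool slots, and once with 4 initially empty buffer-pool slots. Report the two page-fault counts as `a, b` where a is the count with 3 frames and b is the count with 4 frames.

10, 6

3 frames: F F F F F . . F F F . F . . . F → 10 faults.
4 frames: F F F F . . . F . . . . . . . F → 6 faults.
6 < 10: adding a frame reduced faults, as is typical.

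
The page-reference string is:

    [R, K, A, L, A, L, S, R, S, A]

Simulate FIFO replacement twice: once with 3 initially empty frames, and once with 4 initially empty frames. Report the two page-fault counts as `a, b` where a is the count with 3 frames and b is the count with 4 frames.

3 frames: F F F F . . F F . F → 7 faults.
4 frames: F F F F . . F F . . → 6 faults.
6 < 7: adding a frame reduced faults, as is typical.

7, 6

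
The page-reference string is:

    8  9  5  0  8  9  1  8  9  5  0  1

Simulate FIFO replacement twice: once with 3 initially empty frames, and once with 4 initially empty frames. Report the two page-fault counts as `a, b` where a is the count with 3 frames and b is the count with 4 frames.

3 frames: F F F F F F F . . F F . → 9 faults.
4 frames: F F F F . . F F F F F F → 10 faults.
10 > 9: adding a frame increased faults — Belady's anomaly.

9, 10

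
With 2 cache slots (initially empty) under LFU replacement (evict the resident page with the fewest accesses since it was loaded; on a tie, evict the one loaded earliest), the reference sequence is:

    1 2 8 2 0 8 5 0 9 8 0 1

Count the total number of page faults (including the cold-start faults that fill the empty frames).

11

1 → fault, frames [1]
2 → fault, frames [1, 2]
8 → fault, evict 1, frames [2, 8]
2 → hit
0 → fault, evict 8, frames [2, 0]
8 → fault, evict 0, frames [2, 8]
5 → fault, evict 8, frames [2, 5]
0 → fault, evict 5, frames [2, 0]
9 → fault, evict 0, frames [2, 9]
8 → fault, evict 9, frames [2, 8]
0 → fault, evict 8, frames [2, 0]
1 → fault, evict 0, frames [2, 1]
Page faults: 11.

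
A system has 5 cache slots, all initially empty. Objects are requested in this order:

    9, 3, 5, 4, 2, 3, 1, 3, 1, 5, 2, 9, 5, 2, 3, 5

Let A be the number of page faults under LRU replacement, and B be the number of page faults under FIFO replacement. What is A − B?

Under LRU: F F F F F . F . . . . F . . . . → 7 faults.
Under FIFO: F F F F F . F . . . . F . . F F → 9 faults.
A − B = 7 − 9 = -2.

-2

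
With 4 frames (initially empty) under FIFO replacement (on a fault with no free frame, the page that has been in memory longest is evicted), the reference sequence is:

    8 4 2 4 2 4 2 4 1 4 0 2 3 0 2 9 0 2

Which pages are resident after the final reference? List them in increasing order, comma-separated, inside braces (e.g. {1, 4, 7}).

8 -> miss, frames {8}
4 -> miss, frames {8,4}
2 -> miss, frames {8,4,2}
4 -> hit
2 -> hit
4 -> hit
2 -> hit
4 -> hit
1 -> miss, frames {8,4,2,1}
4 -> hit
0 -> miss, evict 8, frames {4,2,1,0}
2 -> hit
3 -> miss, evict 4, frames {2,1,0,3}
0 -> hit
2 -> hit
9 -> miss, evict 2, frames {1,0,3,9}
0 -> hit
2 -> miss, evict 1, frames {0,3,9,2}

{0, 2, 3, 9}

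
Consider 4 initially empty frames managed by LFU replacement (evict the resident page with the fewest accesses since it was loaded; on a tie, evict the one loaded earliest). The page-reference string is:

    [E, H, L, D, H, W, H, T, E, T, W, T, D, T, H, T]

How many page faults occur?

8

E -> miss, frames (E)
H -> miss, frames (E H)
L -> miss, frames (E H L)
D -> miss, frames (E H L D)
H -> hit
W -> miss, evict E, frames (H L D W)
H -> hit
T -> miss, evict L, frames (H D W T)
E -> miss, evict D, frames (H W T E)
T -> hit
W -> hit
T -> hit
D -> miss, evict E, frames (H W T D)
T -> hit
H -> hit
T -> hit
Page faults: 8.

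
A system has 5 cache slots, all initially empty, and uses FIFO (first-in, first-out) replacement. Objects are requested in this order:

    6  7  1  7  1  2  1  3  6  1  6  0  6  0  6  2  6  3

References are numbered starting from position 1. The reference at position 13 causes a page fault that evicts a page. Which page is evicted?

7

pos 1: 6 → miss, frames [6]
pos 2: 7 → miss, frames [6, 7]
pos 3: 1 → miss, frames [6, 7, 1]
pos 4: 7 → hit
pos 5: 1 → hit
pos 6: 2 → miss, frames [6, 7, 1, 2]
pos 7: 1 → hit
pos 8: 3 → miss, frames [6, 7, 1, 2, 3]
pos 9: 6 → hit
pos 10: 1 → hit
pos 11: 6 → hit
pos 12: 0 → miss, evict 6, frames [7, 1, 2, 3, 0]
pos 13: 6 → miss, evict 7, frames [1, 2, 3, 0, 6]
At position 13, page 7 is evicted.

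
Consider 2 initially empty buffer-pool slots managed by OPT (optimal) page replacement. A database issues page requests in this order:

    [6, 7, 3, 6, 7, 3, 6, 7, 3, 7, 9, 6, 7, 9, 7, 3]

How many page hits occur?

6 → fault, frames [6]
7 → fault, frames [6, 7]
3 → fault, evict 7, frames [6, 3]
6 → hit
7 → fault, evict 6, frames [3, 7]
3 → hit
6 → fault, evict 3, frames [7, 6]
7 → hit
3 → fault, evict 6, frames [7, 3]
7 → hit
9 → fault, evict 3, frames [7, 9]
6 → fault, evict 9, frames [7, 6]
7 → hit
9 → fault, evict 6, frames [7, 9]
7 → hit
3 → fault, evict 9, frames [7, 3]
Hits: 6.

6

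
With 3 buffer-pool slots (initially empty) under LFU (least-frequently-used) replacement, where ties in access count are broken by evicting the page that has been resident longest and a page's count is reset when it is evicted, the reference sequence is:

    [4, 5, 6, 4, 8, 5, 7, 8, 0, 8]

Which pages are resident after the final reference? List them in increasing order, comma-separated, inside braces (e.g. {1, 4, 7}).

{0, 4, 8}

4: fault, frames [4]
5: fault, frames [4, 5]
6: fault, frames [4, 5, 6]
4: hit
8: fault, evict 5, frames [4, 6, 8]
5: fault, evict 6, frames [4, 8, 5]
7: fault, evict 8, frames [4, 5, 7]
8: fault, evict 5, frames [4, 7, 8]
0: fault, evict 7, frames [4, 8, 0]
8: hit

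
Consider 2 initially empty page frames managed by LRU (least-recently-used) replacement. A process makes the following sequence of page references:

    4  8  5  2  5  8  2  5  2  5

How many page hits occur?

4: fault, frames [4]
8: fault, frames [4, 8]
5: fault, evict 4, frames [8, 5]
2: fault, evict 8, frames [5, 2]
5: hit
8: fault, evict 2, frames [5, 8]
2: fault, evict 5, frames [8, 2]
5: fault, evict 8, frames [2, 5]
2: hit
5: hit
Hits: 3.

3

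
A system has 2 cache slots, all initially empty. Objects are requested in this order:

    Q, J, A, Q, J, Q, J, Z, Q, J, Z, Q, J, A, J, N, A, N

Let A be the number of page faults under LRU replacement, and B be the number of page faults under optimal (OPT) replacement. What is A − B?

Under LRU: F F F F F . . F F F F F F F . F F . → 14 faults.
Under OPT: F F F . F . . F . F . F . F . F . . → 9 faults.
A − B = 14 − 9 = 5.

5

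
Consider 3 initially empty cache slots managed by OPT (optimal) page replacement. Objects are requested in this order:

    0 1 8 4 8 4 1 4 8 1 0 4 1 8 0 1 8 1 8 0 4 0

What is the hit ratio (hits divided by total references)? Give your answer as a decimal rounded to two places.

0.68

0 → miss, frames {0}
1 → miss, frames {0,1}
8 → miss, frames {0,1,8}
4 → miss, evict 0, frames {1,8,4}
8 → hit
4 → hit
1 → hit
4 → hit
8 → hit
1 → hit
0 → miss, evict 8, frames {1,4,0}
4 → hit
1 → hit
8 → miss, evict 4, frames {1,0,8}
0 → hit
1 → hit
8 → hit
1 → hit
8 → hit
0 → hit
4 → miss, evict 8, frames {1,0,4}
0 → hit
Hits: 15 of 22 references → 15/22 = 0.6818.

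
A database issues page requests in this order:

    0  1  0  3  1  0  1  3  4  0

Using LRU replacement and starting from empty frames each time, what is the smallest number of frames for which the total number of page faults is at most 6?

3

f=1: 10 faults
f=2: 8 faults
f=3: 5 faults
f=4: 4 faults
Smallest f with faults ≤ 6 is 3.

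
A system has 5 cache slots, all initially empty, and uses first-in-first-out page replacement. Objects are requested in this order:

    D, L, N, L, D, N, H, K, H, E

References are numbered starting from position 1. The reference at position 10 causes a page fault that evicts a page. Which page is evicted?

pos 1: D: fault, frames [D]
pos 2: L: fault, frames [D, L]
pos 3: N: fault, frames [D, L, N]
pos 4: L: hit
pos 5: D: hit
pos 6: N: hit
pos 7: H: fault, frames [D, L, N, H]
pos 8: K: fault, frames [D, L, N, H, K]
pos 9: H: hit
pos 10: E: fault, evict D, frames [L, N, H, K, E]
At position 10, page D is evicted.

D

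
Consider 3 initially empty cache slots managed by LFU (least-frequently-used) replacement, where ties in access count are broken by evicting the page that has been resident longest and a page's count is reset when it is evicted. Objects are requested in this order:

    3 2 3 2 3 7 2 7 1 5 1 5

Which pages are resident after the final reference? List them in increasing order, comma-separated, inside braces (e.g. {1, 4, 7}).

{2, 3, 5}

3 -> miss, frames {3}
2 -> miss, frames {3,2}
3 -> hit
2 -> hit
3 -> hit
7 -> miss, frames {3,2,7}
2 -> hit
7 -> hit
1 -> miss, evict 7, frames {3,2,1}
5 -> miss, evict 1, frames {3,2,5}
1 -> miss, evict 5, frames {3,2,1}
5 -> miss, evict 1, frames {3,2,5}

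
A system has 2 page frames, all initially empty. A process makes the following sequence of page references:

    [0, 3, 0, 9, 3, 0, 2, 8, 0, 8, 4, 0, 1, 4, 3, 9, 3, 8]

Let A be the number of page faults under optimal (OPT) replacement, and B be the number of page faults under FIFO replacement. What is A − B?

-1

Under OPT: F F . F . F F F . . F . F . F F . F → 11 faults.
Under FIFO: F F . F . F F F F . F . F . F F . F → 12 faults.
A − B = 11 − 12 = -1.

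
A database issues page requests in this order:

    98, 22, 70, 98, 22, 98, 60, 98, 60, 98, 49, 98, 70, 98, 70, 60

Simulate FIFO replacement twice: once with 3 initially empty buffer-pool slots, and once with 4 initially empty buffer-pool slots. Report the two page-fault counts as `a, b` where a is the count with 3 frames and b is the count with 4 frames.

3 frames: F F F . . . F F . . F . F . . F → 8 faults.
4 frames: F F F . . . F . . . F F . . . . → 6 faults.
6 < 8: adding a frame reduced faults, as is typical.

8, 6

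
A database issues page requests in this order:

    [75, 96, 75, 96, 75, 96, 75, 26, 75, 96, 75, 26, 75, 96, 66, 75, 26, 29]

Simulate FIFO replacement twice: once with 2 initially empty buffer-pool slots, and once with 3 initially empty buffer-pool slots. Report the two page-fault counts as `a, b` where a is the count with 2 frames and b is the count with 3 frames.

2 frames: F F . . . . . F F F . F F F F F F F → 12 faults.
3 frames: F F . . . . . F . . . . . . F F . F → 6 faults.
6 < 12: adding a frame reduced faults, as is typical.

12, 6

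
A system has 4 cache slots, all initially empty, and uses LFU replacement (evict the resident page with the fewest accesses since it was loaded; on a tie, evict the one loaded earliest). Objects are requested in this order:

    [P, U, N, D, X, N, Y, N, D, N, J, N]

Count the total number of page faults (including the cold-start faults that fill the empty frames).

P -> miss, frames {P}
U -> miss, frames {P,U}
N -> miss, frames {P,U,N}
D -> miss, frames {P,U,N,D}
X -> miss, evict P, frames {U,N,D,X}
N -> hit
Y -> miss, evict U, frames {N,D,X,Y}
N -> hit
D -> hit
N -> hit
J -> miss, evict X, frames {N,D,Y,J}
N -> hit
Page faults: 7.

7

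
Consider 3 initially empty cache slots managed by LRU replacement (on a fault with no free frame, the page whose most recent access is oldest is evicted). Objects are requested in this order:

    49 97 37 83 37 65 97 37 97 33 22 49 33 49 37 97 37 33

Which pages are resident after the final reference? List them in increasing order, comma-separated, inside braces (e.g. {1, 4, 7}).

49 -> fault, frames {49}
97 -> fault, frames {49,97}
37 -> fault, frames {49,97,37}
83 -> fault, evict 49, frames {97,37,83}
37 -> hit
65 -> fault, evict 97, frames {83,37,65}
97 -> fault, evict 83, frames {37,65,97}
37 -> hit
97 -> hit
33 -> fault, evict 65, frames {37,97,33}
22 -> fault, evict 37, frames {97,33,22}
49 -> fault, evict 97, frames {33,22,49}
33 -> hit
49 -> hit
37 -> fault, evict 22, frames {33,49,37}
97 -> fault, evict 33, frames {49,37,97}
37 -> hit
33 -> fault, evict 49, frames {97,37,33}

{33, 37, 97}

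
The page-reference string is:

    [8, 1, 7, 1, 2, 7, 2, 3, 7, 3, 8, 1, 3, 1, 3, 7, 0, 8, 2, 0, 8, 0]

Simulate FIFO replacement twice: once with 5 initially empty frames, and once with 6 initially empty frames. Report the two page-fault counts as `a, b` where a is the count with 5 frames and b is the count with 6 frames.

7, 6

5 frames: F F F . F . . F . . . . . . . . F F . . . . → 7 faults.
6 frames: F F F . F . . F . . . . . . . . F . . . . . → 6 faults.
6 < 7: adding a frame reduced faults, as is typical.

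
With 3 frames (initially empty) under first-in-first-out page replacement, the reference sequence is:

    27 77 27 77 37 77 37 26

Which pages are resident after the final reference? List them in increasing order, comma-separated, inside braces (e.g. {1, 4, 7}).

27: miss, frames (27)
77: miss, frames (27 77)
27: hit
77: hit
37: miss, frames (27 77 37)
77: hit
37: hit
26: miss, evict 27, frames (77 37 26)

{26, 37, 77}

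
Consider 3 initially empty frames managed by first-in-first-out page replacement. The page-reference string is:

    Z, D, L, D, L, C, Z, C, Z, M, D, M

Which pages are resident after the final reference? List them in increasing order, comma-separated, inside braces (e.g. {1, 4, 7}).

Z: fault, frames {Z}
D: fault, frames {Z,D}
L: fault, frames {Z,D,L}
D: hit
L: hit
C: fault, evict Z, frames {D,L,C}
Z: fault, evict D, frames {L,C,Z}
C: hit
Z: hit
M: fault, evict L, frames {C,Z,M}
D: fault, evict C, frames {Z,M,D}
M: hit

{D, M, Z}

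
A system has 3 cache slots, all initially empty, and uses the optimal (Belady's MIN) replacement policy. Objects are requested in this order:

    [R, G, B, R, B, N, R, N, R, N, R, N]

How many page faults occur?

R -> miss, frames (R)
G -> miss, frames (R G)
B -> miss, frames (R G B)
R -> hit
B -> hit
N -> miss, evict B, frames (R G N)
R -> hit
N -> hit
R -> hit
N -> hit
R -> hit
N -> hit
Page faults: 4.

4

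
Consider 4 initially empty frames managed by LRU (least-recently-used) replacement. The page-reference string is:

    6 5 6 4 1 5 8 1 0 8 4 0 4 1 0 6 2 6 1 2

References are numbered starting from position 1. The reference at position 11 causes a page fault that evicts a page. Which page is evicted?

5

pos 1: 6 -> miss, frames {6}
pos 2: 5 -> miss, frames {6,5}
pos 3: 6 -> hit
pos 4: 4 -> miss, frames {5,6,4}
pos 5: 1 -> miss, frames {5,6,4,1}
pos 6: 5 -> hit
pos 7: 8 -> miss, evict 6, frames {4,1,5,8}
pos 8: 1 -> hit
pos 9: 0 -> miss, evict 4, frames {5,8,1,0}
pos 10: 8 -> hit
pos 11: 4 -> miss, evict 5, frames {1,0,8,4}
At position 11, page 5 is evicted.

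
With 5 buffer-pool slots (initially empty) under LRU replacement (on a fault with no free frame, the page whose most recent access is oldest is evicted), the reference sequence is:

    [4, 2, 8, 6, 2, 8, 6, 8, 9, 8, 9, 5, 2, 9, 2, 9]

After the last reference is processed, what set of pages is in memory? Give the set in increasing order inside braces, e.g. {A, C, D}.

{2, 5, 6, 8, 9}

4 → miss, frames {4}
2 → miss, frames {4,2}
8 → miss, frames {4,2,8}
6 → miss, frames {4,2,8,6}
2 → hit
8 → hit
6 → hit
8 → hit
9 → miss, frames {4,2,6,8,9}
8 → hit
9 → hit
5 → miss, evict 4, frames {2,6,8,9,5}
2 → hit
9 → hit
2 → hit
9 → hit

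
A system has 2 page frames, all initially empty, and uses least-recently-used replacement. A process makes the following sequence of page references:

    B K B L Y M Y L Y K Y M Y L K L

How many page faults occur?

B → fault, frames (B)
K → fault, frames (B K)
B → hit
L → fault, evict K, frames (B L)
Y → fault, evict B, frames (L Y)
M → fault, evict L, frames (Y M)
Y → hit
L → fault, evict M, frames (Y L)
Y → hit
K → fault, evict L, frames (Y K)
Y → hit
M → fault, evict K, frames (Y M)
Y → hit
L → fault, evict M, frames (Y L)
K → fault, evict Y, frames (L K)
L → hit
Page faults: 10.

10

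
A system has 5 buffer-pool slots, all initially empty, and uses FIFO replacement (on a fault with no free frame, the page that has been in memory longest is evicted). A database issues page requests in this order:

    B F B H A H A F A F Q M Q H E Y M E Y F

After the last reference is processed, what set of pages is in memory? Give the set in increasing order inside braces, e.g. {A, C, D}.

B -> miss, frames {B}
F -> miss, frames {B,F}
B -> hit
H -> miss, frames {B,F,H}
A -> miss, frames {B,F,H,A}
H -> hit
A -> hit
F -> hit
A -> hit
F -> hit
Q -> miss, frames {B,F,H,A,Q}
M -> miss, evict B, frames {F,H,A,Q,M}
Q -> hit
H -> hit
E -> miss, evict F, frames {H,A,Q,M,E}
Y -> miss, evict H, frames {A,Q,M,E,Y}
M -> hit
E -> hit
Y -> hit
F -> miss, evict A, frames {Q,M,E,Y,F}

{E, F, M, Q, Y}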